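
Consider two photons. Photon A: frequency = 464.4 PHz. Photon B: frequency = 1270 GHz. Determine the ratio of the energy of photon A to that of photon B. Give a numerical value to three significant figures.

3.66e5

E_A = 3.077e-16 J (from frequency = 464.4 PHz, via E = hf).
E_B = 8.415e-22 J (from frequency = 1270 GHz, via E = hf).
Ratio = 3.077e-16 / 8.415e-22 = 3.66e5.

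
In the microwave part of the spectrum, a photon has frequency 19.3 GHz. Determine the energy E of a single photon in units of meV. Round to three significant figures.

In SI units: f = 19.3 GHz = 1.93e10 Hz.
The photon relation is E = hf, giving E = 1.279e-23 J.
Converting to meV: E = 0.07982 meV ≈ 0.0798 meV.

0.0798 meV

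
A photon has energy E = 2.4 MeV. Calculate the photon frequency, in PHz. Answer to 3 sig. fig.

5.80e5 PHz

Convert to SI: E = 2.4 MeV = 3.8452e-13 J.
Since f = E/h for a photon, f = 5.803e20 Hz.
Converting to PHz: f = 580300 PHz ≈ 5.80e5 PHz.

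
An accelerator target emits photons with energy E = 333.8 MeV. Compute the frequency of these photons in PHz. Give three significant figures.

Convert to SI: E = 333.8 MeV = 5.3481 × 10^-11 J.
Apply f = E/h: f = 8.071 × 10^22 Hz.
Converting to PHz: f = 8.071 × 10^7 PHz ≈ 8.07 × 10^7 PHz.

8.07 × 10^7 PHz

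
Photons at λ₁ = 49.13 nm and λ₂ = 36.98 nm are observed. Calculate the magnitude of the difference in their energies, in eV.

Using E = hc/λ: E₁ = 4.0432 × 10^-18 J, E₂ = 5.3717 × 10^-18 J.
|ΔE| = |4.0432 × 10^-18 − 5.3717 × 10^-18| = 1.33 × 10^-18 J = 8.29 eV.

8.29 eV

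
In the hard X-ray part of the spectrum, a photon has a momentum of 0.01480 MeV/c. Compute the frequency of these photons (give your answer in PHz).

(h = 6.62607015·10^-34 J·s, c = 2.99792458·10^8 m/s, 1 eV = 1.602176634·10^-19 J.)
In SI units: p = 0.01480 MeV/c = 7.9095·10^-24 kg·m/s.
For a photon f = pc/h, so f = 3.579·10^18 Hz.
Converting to PHz: f = 3579 PHz ≈ 3580 PHz.

3580 PHz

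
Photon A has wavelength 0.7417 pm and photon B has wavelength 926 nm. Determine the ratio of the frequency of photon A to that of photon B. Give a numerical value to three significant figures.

f_A = 4.042e20 Hz (from wavelength = 0.7417 pm, via f = c/λ).
f_B = 3.237e14 Hz (from wavelength = 926 nm, via f = c/λ).
Ratio = 4.042e20 / 3.237e14 = 1.25e6.

1.25e6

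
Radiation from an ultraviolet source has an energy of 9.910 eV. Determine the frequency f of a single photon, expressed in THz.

First convert: E = 9.910 eV = 1.5878e-18 J.
The photon relation is f = E/h, giving f = 2.396e15 Hz.
Converting to THz: f = 2396 THz ≈ 2400 THz.

2400 THz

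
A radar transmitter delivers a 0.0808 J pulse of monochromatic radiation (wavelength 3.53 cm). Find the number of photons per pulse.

Per-photon energy: E = 5.627e-24 J (from wavelength = 3.53 cm).
N = E_total / E_photon = 0.0808 J / 5.627e-24 J = 1.44e22.

1.44e22 photons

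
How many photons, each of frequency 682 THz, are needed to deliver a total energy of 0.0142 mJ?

Per-photon energy: E = 4.519 × 10^-19 J (from frequency = 682 THz).
N = E_total / E_photon = 1.42 × 10^-5 J / 4.519 × 10^-19 J = 3.14 × 10^13.

3.14 × 10^13 photons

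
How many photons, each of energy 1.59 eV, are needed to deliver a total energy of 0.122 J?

Per-photon energy: E = 2.547 × 10^-19 J (from energy = 1.59 eV).
N = E_total / E_photon = 0.122 J / 2.547 × 10^-19 J = 4.79 × 10^17.

4.79 × 10^17 photons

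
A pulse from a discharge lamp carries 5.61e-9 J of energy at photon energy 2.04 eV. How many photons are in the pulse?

1.72e10 photons

Per-photon energy: E = 3.268e-19 J (from energy = 2.04 eV).
N = E_total / E_photon = 5.61e-9 J / 3.268e-19 J = 1.72e10.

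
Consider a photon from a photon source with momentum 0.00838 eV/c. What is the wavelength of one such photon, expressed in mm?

(h = 6.62607015e-34 J·s, c = 2.99792458e8 m/s, 1 eV = 1.602176634e-19 J.)
Convert to SI: p = 0.00838 eV/c = 4.4785e-30 kg·m/s.
For a photon λ = h/p, so λ = 1.480e-4 m.
Converting to mm: λ = 0.1480 mm ≈ 0.148 mm.

0.148 mm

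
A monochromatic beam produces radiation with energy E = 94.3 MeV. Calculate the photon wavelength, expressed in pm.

0.0131 pm

First convert: E = 94.3 MeV = 1.5109e-11 J.
The photon relation is λ = hc/E, giving λ = 1.315e-14 m.
Converting to pm: λ = 0.01315 pm ≈ 0.0131 pm.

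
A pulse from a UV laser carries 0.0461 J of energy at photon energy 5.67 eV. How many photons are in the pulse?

5.07e16 photons

Per-photon energy: E = 9.084e-19 J (from energy = 5.67 eV).
N = E_total / E_photon = 0.0461 J / 9.084e-19 J = 5.07e16.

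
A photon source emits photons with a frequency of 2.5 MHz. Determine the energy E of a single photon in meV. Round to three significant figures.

1.03e-5 meV

Use h = 6.62607015e-34 J·s, 1 eV = 1.602176634e-19 J.
First convert: f = 2.5 MHz = 2.5e6 Hz.
The photon relation is E = hf, giving E = 1.657e-27 J.
Converting to meV: E = 1.034e-5 meV ≈ 1.03e-5 meV.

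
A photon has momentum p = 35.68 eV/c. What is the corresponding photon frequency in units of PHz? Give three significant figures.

8.63 PHz

Take h = 6.62607015e-34 J·s, c = 2.99792458e8 m/s, 1 eV = 1.602176634e-19 J.
First convert: p = 35.68 eV/c = 1.9068e-26 kg·m/s.
The photon relation is f = pc/h, giving f = 8.627e15 Hz.
Converting to PHz: f = 8.627 PHz ≈ 8.63 PHz.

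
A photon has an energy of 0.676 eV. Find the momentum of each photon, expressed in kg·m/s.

3.61 × 10^-28 kg·m/s

First convert: E = 0.676 eV = 1.0831 × 10^-19 J.
Since p = E/c for a photon, p = 3.613 × 10^-28 kg·m/s.
So p ≈ 3.61 × 10^-28 kg·m/s.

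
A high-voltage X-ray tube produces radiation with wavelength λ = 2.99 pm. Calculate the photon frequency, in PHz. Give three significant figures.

1.00 × 10^5 PHz

In SI units: λ = 2.99 pm = 2.99 × 10^-12 m.
The photon relation is f = c/λ, giving f = 1.003 × 10^20 Hz.
Converting to PHz: f = 100300 PHz ≈ 1.00 × 10^5 PHz.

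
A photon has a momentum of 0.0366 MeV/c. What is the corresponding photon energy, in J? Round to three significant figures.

Take c = 2.99792458 × 10^8 m/s, 1 eV = 1.602176634 × 10^-19 J.
In SI units: p = 0.0366 MeV/c = 1.9560 × 10^-23 kg·m/s.
The photon relation is E = pc, giving E = 5.864 × 10^-15 J.
So E ≈ 5.86 × 10^-15 J.

5.86 × 10^-15 J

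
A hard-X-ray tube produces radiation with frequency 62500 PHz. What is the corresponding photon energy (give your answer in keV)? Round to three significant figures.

258 keV

Convert to SI: f = 62500 PHz = 6.25 × 10^19 Hz.
Apply E = hf: E = 4.141 × 10^-14 J.
Converting to keV: E = 258.5 keV ≈ 258 keV.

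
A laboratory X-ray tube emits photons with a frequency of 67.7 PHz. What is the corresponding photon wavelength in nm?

(c = 2.99792458 × 10^8 m/s.)
In SI units: f = 67.7 PHz = 6.77 × 10^16 Hz.
The photon relation is λ = c/f, giving λ = 4.428 × 10^-9 m.
Converting to nm: λ = 4.428 nm ≈ 4.43 nm.

4.43 nm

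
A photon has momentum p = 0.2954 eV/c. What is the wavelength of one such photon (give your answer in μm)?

First convert: p = 0.2954 eV/c = 1.5787 × 10^-28 kg·m/s.
Since λ = h/p for a photon, λ = 4.197 × 10^-6 m.
Converting to μm: λ = 4.197 μm ≈ 4.20 μm.

4.20 μm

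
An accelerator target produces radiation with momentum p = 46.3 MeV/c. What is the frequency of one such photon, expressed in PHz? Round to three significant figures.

1.12 × 10^7 PHz

Use h = 6.62607015 × 10^-34 J·s, c = 2.99792458 × 10^8 m/s, 1 eV = 1.602176634 × 10^-19 J.
First convert: p = 46.3 MeV/c = 2.4744 × 10^-20 kg·m/s.
For a photon f = pc/h, so f = 1.120 × 10^22 Hz.
Converting to PHz: f = 1.120 × 10^7 PHz ≈ 1.12 × 10^7 PHz.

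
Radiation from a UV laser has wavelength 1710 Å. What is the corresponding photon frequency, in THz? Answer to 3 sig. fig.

1750 THz

First convert: λ = 1710 Å = 1.71e-7 m.
Apply f = c/λ: f = 1.753e15 Hz.
Converting to THz: f = 1753 THz ≈ 1750 THz.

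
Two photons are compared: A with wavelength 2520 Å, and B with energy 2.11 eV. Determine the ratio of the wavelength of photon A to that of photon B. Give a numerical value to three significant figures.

0.429

λ_A = 2.520 × 10^-7 m (from wavelength = 2520 Å, via λ given directly).
λ_B = 5.876 × 10^-7 m (from energy = 2.11 eV, via λ = hc/E).
Ratio = 2.520 × 10^-7 / 5.876 × 10^-7 = 0.429.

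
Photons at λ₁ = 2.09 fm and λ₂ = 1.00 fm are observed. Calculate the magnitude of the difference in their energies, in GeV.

0.647 GeV

Using E = hc/λ: E₁ = 9.505e-11 J, E₂ = 1.986e-10 J.
|ΔE| = |9.505e-11 − 1.986e-10| = 1.04e-10 J = 0.647 GeV.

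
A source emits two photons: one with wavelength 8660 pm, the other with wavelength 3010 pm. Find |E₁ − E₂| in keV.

0.269 keV

Using E = hc/λ: E₁ = 2.294e-17 J, E₂ = 6.599e-17 J.
|ΔE| = |2.294e-17 − 6.599e-17| = 4.31e-17 J = 0.269 keV.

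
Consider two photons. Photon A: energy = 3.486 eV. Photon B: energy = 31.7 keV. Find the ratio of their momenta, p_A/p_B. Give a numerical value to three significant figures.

p_A = 1.863e-27 kg·m/s (from energy = 3.486 eV, via p = E/c).
p_B = 1.694e-23 kg·m/s (from energy = 31.7 keV, via p = E/c).
Ratio = 1.863e-27 / 1.694e-23 = 1.10e-4.

1.10e-4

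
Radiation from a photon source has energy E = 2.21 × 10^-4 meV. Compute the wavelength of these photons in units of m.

Take h = 6.62607015 × 10^-34 J·s, c = 2.99792458 × 10^8 m/s, 1 eV = 1.602176634 × 10^-19 J.
First convert: E = 2.21 × 10^-4 meV = 3.5408 × 10^-26 J.
Since λ = hc/E for a photon, λ = 5.610 m.
So λ ≈ 5.61 m.

5.61 m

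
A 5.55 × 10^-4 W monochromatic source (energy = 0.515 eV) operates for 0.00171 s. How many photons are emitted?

1.15 × 10^13 photons

Total energy: E_total = P·t = 5.55 × 10^-4 × 0.00171 = 9.491 × 10^-7 J.
Per-photon energy: E = 8.251 × 10^-20 J.
N = E_total / E_photon = 1.15 × 10^13.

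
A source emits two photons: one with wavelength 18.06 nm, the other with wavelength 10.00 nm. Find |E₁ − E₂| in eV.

Using E = hc/λ: E₁ = 1.0999·10^-17 J, E₂ = 1.9864·10^-17 J.
|ΔE| = |1.0999·10^-17 − 1.9864·10^-17| = 8.87·10^-18 J = 55.3 eV.

55.3 eV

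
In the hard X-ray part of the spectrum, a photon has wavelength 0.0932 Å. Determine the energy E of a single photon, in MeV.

0.133 MeV

Convert to SI: λ = 0.0932 Å = 9.32 × 10^-12 m.
For a photon E = hc/λ, so E = 2.131 × 10^-14 J.
Converting to MeV: E = 0.1330 MeV ≈ 0.133 MeV.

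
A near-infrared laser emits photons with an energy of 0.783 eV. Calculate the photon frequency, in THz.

In SI units: E = 0.783 eV = 1.2545 × 10^-19 J.
Apply f = E/h: f = 1.893 × 10^14 Hz.
Converting to THz: f = 189.3 THz ≈ 189 THz.

189 THz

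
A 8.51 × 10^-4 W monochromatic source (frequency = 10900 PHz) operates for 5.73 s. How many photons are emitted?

6.75 × 10^11 photons

Total energy: E_total = P·t = 8.51 × 10^-4 × 5.73 = 0.004876 J.
Per-photon energy: E = 7.222 × 10^-15 J.
N = E_total / E_photon = 6.75 × 10^11.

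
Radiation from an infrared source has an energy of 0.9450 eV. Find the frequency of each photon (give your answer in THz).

Convert to SI: E = 0.9450 eV = 1.5141e-19 J.
For a photon f = E/h, so f = 2.285e14 Hz.
Converting to THz: f = 228.5 THz ≈ 228 THz.

228 THz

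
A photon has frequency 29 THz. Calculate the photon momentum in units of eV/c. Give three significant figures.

0.120 eV/c

Take h = 6.62607015e-34 J·s, c = 2.99792458e8 m/s, 1 eV = 1.602176634e-19 J.
In SI units: f = 29 THz = 2.9e13 Hz.
For a photon p = hf/c, so p = 6.410e-29 kg·m/s.
Converting to eV/c: p = 0.1199 eV/c ≈ 0.120 eV/c.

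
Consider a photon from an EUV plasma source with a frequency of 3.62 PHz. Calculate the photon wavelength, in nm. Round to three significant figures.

82.8 nm

(c = 2.99792458e8 m/s.)
In SI units: f = 3.62 PHz = 3.62e15 Hz.
Since λ = c/f for a photon, λ = 8.282e-8 m.
Converting to nm: λ = 82.82 nm ≈ 82.8 nm.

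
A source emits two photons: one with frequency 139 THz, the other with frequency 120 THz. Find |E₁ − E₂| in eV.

Using E = hf: E₁ = 9.210e-20 J, E₂ = 7.951e-20 J.
|ΔE| = |9.210e-20 − 7.951e-20| = 1.26e-20 J = 0.0786 eV.

0.0786 eV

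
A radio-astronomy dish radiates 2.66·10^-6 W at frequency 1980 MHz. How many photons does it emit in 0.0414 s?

Total energy: E_total = P·t = 2.66·10^-6 × 0.0414 = 1.101·10^-7 J.
Per-photon energy: E = 1.312·10^-24 J.
N = E_total / E_photon = 8.39·10^16.

8.39·10^16 photons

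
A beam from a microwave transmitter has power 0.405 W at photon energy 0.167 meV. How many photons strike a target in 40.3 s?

6.10e23 photons

Total energy: E_total = P·t = 0.405 × 40.3 = 16.32 J.
Per-photon energy: E = 2.676e-23 J.
N = E_total / E_photon = 6.10e23.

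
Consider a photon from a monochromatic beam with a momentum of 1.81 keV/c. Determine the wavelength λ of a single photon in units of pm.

Take h = 6.62607015e-34 J·s, c = 2.99792458e8 m/s, 1 eV = 1.602176634e-19 J.
In SI units: p = 1.81 keV/c = 9.6732e-25 kg·m/s.
For a photon λ = h/p, so λ = 6.850e-10 m.
Converting to pm: λ = 685.0 pm ≈ 685 pm.

685 pm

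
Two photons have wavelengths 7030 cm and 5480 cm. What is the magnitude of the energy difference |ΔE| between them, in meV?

Using E = hc/λ: E₁ = 2.826e-27 J, E₂ = 3.625e-27 J.
|ΔE| = |2.826e-27 − 3.625e-27| = 7.99e-28 J = 4.99e-6 meV.

4.99e-6 meV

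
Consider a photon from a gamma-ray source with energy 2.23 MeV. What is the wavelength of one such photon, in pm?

Use h = 6.62607015·10^-34 J·s, c = 2.99792458·10^8 m/s, 1 eV = 1.602176634·10^-19 J.
Convert to SI: E = 2.23 MeV = 3.5729·10^-13 J.
The photon relation is λ = hc/E, giving λ = 5.560·10^-13 m.
Converting to pm: λ = 0.5560 pm ≈ 0.556 pm.

0.556 pm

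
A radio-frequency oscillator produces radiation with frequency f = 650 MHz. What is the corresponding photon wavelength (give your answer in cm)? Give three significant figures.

46.1 cm

Take c = 2.99792458 × 10^8 m/s.
First convert: f = 650 MHz = 6.5 × 10^8 Hz.
Since λ = c/f for a photon, λ = 0.4612 m.
Converting to cm: λ = 46.12 cm ≈ 46.1 cm.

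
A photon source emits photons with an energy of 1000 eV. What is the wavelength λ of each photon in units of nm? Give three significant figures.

1.24 nm

(h = 6.62607015e-34 J·s, c = 2.99792458e8 m/s, 1 eV = 1.602176634e-19 J.)
First convert: E = 1000 eV = 1.6022e-16 J.
The photon relation is λ = hc/E, giving λ = 1.240e-9 m.
Converting to nm: λ = 1.240 nm ≈ 1.24 nm.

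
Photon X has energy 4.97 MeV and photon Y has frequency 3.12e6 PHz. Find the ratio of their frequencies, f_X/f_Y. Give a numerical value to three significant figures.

0.385

f_X = 1.202e21 Hz (from energy = 4.97 MeV, via f = E/h).
f_Y = 3.120e21 Hz (from frequency = 3.12e6 PHz, via f given directly).
Ratio = 1.202e21 / 3.120e21 = 0.385.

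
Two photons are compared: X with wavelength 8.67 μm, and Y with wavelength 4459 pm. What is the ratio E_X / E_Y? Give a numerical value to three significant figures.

5.14 × 10^-4

E_X = 2.291 × 10^-20 J (from wavelength = 8.67 μm, via E = hc/λ).
E_Y = 4.455 × 10^-17 J (from wavelength = 4459 pm, via E = hc/λ).
Ratio = 2.291 × 10^-20 / 4.455 × 10^-17 = 5.14 × 10^-4.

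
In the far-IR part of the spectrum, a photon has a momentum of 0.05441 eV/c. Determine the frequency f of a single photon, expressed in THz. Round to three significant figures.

13.2 THz

Convert to SI: p = 0.05441 eV/c = 2.9078e-29 kg·m/s.
The photon relation is f = pc/h, giving f = 1.316e13 Hz.
Converting to THz: f = 13.16 THz ≈ 13.2 THz.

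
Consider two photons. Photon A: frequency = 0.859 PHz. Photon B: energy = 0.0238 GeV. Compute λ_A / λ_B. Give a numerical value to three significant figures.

6.70e6

λ_A = 3.490e-7 m (from frequency = 0.859 PHz, via λ = c/f).
λ_B = 5.209e-14 m (from energy = 0.0238 GeV, via λ = hc/E).
Ratio = 3.490e-7 / 5.209e-14 = 6.70e6.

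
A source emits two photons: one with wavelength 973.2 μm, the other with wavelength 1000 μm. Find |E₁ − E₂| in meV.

Using E = hc/λ: E₁ = 2.0411 × 10^-22 J, E₂ = 1.9864 × 10^-22 J.
|ΔE| = |2.0411 × 10^-22 − 1.9864 × 10^-22| = 5.47 × 10^-24 J = 0.0341 meV.

0.0341 meV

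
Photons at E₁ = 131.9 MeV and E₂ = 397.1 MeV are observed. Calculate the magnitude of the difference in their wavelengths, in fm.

Using λ = hc/E: λ₁ = 9.3999·10^-15 m, λ₂ = 3.1222·10^-15 m.
|Δλ| = |9.3999·10^-15 − 3.1222·10^-15| = 6.28·10^-15 m = 6.28 fm.

6.28 fm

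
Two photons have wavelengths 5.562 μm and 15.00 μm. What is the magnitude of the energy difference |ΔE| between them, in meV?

Using E = hc/λ: E₁ = 3.5715·10^-20 J, E₂ = 1.3243·10^-20 J.
|ΔE| = |3.5715·10^-20 − 1.3243·10^-20| = 2.25·10^-20 J = 140 meV.

140 meV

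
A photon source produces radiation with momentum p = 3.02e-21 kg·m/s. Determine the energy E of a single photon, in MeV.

Apply E = pc: E = 9.054e-13 J.
Converting to MeV: E = 5.651 MeV ≈ 5.65 MeV.

5.65 MeV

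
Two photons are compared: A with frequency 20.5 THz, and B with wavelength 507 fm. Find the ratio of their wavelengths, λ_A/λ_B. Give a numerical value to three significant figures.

2.88 × 10^7

λ_A = 1.462 × 10^-5 m (from frequency = 20.5 THz, via λ = c/f).
λ_B = 5.070 × 10^-13 m (from wavelength = 507 fm, via λ given directly).
Ratio = 1.462 × 10^-5 / 5.070 × 10^-13 = 2.88 × 10^7.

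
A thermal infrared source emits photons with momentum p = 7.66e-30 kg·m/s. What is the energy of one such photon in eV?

Use c = 2.99792458e8 m/s, 1 eV = 1.602176634e-19 J.
For a photon E = pc, so E = 2.296e-21 J.
Converting to eV: E = 0.01433 eV ≈ 0.0143 eV.

0.0143 eV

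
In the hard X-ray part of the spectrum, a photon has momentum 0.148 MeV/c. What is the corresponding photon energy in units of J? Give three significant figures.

Convert to SI: p = 0.148 MeV/c = 7.9095 × 10^-23 kg·m/s.
Since E = pc for a photon, E = 2.371 × 10^-14 J.
So E ≈ 2.37 × 10^-14 J.

2.37 × 10^-14 J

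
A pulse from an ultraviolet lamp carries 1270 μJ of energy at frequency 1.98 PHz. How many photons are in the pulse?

Per-photon energy: E = 1.312 × 10^-18 J (from frequency = 1.98 PHz).
N = E_total / E_photon = 0.00127 J / 1.312 × 10^-18 J = 9.68 × 10^14.

9.68 × 10^14 photons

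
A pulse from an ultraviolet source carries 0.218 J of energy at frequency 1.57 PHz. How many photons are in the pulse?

Per-photon energy: E = 1.040 × 10^-18 J (from frequency = 1.57 PHz).
N = E_total / E_photon = 0.218 J / 1.040 × 10^-18 J = 2.10 × 10^17.

2.10 × 10^17 photons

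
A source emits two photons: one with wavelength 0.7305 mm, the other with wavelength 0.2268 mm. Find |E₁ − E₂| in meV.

Using E = hc/λ: E₁ = 2.7193 × 10^-22 J, E₂ = 8.7586 × 10^-22 J.
|ΔE| = |2.7193 × 10^-22 − 8.7586 × 10^-22| = 6.04 × 10^-22 J = 3.77 meV.

3.77 meV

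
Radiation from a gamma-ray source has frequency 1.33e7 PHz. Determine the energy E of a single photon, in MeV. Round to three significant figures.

Use h = 6.62607015e-34 J·s, 1 eV = 1.602176634e-19 J.
In SI units: f = 1.33e7 PHz = 1.33e22 Hz.
The photon relation is E = hf, giving E = 8.813e-12 J.
Converting to MeV: E = 55.00 MeV ≈ 55.0 MeV.

55.0 MeV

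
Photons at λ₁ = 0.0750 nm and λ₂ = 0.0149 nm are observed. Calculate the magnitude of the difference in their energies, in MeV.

Using E = hc/λ: E₁ = 2.649·10^-15 J, E₂ = 1.333·10^-14 J.
|ΔE| = |2.649·10^-15 − 1.333·10^-14| = 1.07·10^-14 J = 0.0667 MeV.

0.0667 MeV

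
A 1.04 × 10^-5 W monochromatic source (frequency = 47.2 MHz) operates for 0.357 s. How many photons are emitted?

1.19 × 10^20 photons

Total energy: E_total = P·t = 1.04 × 10^-5 × 0.357 = 3.713 × 10^-6 J.
Per-photon energy: E = 3.128 × 10^-26 J.
N = E_total / E_photon = 1.19 × 10^20.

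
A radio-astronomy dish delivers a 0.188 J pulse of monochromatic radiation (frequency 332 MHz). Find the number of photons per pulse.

8.55 × 10^23 photons

Per-photon energy: E = 2.200 × 10^-25 J (from frequency = 332 MHz).
N = E_total / E_photon = 0.188 J / 2.200 × 10^-25 J = 8.55 × 10^23.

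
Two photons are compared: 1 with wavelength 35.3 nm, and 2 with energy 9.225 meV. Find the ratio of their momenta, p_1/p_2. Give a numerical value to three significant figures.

p_1 = 1.877e-26 kg·m/s (from wavelength = 35.3 nm, via p = h/λ).
p_2 = 4.930e-30 kg·m/s (from energy = 9.225 meV, via p = E/c).
Ratio = 1.877e-26 / 4.930e-30 = 3810.

3810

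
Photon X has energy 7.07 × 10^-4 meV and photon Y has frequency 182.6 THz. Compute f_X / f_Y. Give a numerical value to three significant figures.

f_X = 1.710 × 10^8 Hz (from energy = 7.07 × 10^-4 meV, via f = E/h).
f_Y = 1.826 × 10^14 Hz (from frequency = 182.6 THz, via f given directly).
Ratio = 1.710 × 10^8 / 1.826 × 10^14 = 9.36 × 10^-7.

9.36 × 10^-7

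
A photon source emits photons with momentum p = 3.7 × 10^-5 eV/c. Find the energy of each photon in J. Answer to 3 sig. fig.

First convert: p = 3.7 × 10^-5 eV/c = 1.9774 × 10^-32 kg·m/s.
The photon relation is E = pc, giving E = 5.928 × 10^-24 J.
So E ≈ 5.93 × 10^-24 J.

5.93 × 10^-24 J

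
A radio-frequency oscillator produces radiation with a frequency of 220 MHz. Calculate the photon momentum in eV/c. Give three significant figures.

First convert: f = 220 MHz = 2.20e8 Hz.
For a photon p = hf/c, so p = 4.862e-34 kg·m/s.
Converting to eV/c: p = 9.098e-7 eV/c ≈ 9.10e-7 eV/c.

9.10e-7 eV/c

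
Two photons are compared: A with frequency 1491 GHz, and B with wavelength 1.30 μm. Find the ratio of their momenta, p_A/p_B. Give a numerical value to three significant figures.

6.47 × 10^-3

p_A = 3.295 × 10^-30 kg·m/s (from frequency = 1491 GHz, via p = hf/c).
p_B = 5.097 × 10^-28 kg·m/s (from wavelength = 1.30 μm, via p = h/λ).
Ratio = 3.295 × 10^-30 / 5.097 × 10^-28 = 6.47 × 10^-3.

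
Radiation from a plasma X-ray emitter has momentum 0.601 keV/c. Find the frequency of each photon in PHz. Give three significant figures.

Use h = 6.62607015e-34 J·s, c = 2.99792458e8 m/s, 1 eV = 1.602176634e-19 J.
In SI units: p = 0.601 keV/c = 3.2119e-25 kg·m/s.
Since f = pc/h for a photon, f = 1.453e17 Hz.
Converting to PHz: f = 145.3 PHz ≈ 145 PHz.

145 PHz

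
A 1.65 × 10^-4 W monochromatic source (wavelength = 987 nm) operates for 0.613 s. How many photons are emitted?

5.03 × 10^14 photons

Total energy: E_total = P·t = 1.65 × 10^-4 × 0.613 = 1.011 × 10^-4 J.
Per-photon energy: E = 2.013 × 10^-19 J.
N = E_total / E_photon = 5.03 × 10^14.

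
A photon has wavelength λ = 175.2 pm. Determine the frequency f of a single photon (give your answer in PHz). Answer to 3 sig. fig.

(c = 2.99792458e8 m/s.)
In SI units: λ = 175.2 pm = 1.752e-10 m.
The photon relation is f = c/λ, giving f = 1.711e18 Hz.
Converting to PHz: f = 1711 PHz ≈ 1710 PHz.

1710 PHz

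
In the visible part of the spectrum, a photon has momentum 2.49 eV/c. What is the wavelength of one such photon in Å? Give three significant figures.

4980 Å

Take h = 6.62607015 × 10^-34 J·s, c = 2.99792458 × 10^8 m/s, 1 eV = 1.602176634 × 10^-19 J.
In SI units: p = 2.49 eV/c = 1.3307 × 10^-27 kg·m/s.
Apply λ = h/p: λ = 4.979 × 10^-7 m.
Converting to Å: λ = 4979 Å ≈ 4980 Å.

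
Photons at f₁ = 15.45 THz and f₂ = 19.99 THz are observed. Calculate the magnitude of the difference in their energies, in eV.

0.0188 eV

Using E = hf: E₁ = 1.0237e-20 J, E₂ = 1.3246e-20 J.
|ΔE| = |1.0237e-20 − 1.3246e-20| = 3.01e-21 J = 0.0188 eV.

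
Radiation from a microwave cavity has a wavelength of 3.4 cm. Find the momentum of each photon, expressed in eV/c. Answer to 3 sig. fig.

(h = 6.62607015e-34 J·s, c = 2.99792458e8 m/s, 1 eV = 1.602176634e-19 J.)
First convert: λ = 3.4 cm = 0.034 m.
Since p = h/λ for a photon, p = 1.949e-32 kg·m/s.
Converting to eV/c: p = 3.647e-5 eV/c ≈ 3.65e-5 eV/c.

3.65e-5 eV/c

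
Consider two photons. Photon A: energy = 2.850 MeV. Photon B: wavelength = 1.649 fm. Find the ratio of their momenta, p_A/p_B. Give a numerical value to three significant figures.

p_A = 1.523e-21 kg·m/s (from energy = 2.850 MeV, via p = E/c).
p_B = 4.018e-19 kg·m/s (from wavelength = 1.649 fm, via p = h/λ).
Ratio = 1.523e-21 / 4.018e-19 = 3.79e-3.

3.79e-3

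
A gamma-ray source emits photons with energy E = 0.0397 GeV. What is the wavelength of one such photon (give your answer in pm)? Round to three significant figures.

Take h = 6.62607015e-34 J·s, c = 2.99792458e8 m/s, 1 eV = 1.602176634e-19 J.
In SI units: E = 0.0397 GeV = 6.3606e-12 J.
For a photon λ = hc/E, so λ = 3.123e-14 m.
Converting to pm: λ = 0.03123 pm ≈ 0.0312 pm.

0.0312 pm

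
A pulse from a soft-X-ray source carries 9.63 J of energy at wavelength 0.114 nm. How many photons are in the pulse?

Per-photon energy: E = 1.742 × 10^-15 J (from wavelength = 0.114 nm).
N = E_total / E_photon = 9.63 J / 1.742 × 10^-15 J = 5.53 × 10^15.

5.53 × 10^15 photons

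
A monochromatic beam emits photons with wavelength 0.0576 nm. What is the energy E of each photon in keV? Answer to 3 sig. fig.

(h = 6.62607015e-34 J·s, c = 2.99792458e8 m/s, 1 eV = 1.602176634e-19 J.)
First convert: λ = 0.0576 nm = 5.76e-11 m.
Apply E = hc/λ: E = 3.449e-15 J.
Converting to keV: E = 21.53 keV ≈ 21.5 keV.

21.5 keV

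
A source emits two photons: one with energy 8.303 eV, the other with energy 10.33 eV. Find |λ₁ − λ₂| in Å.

Using λ = hc/E: λ₁ = 1.4932e-7 m, λ₂ = 1.2002e-7 m.
|Δλ| = |1.4932e-7 − 1.2002e-7| = 2.93e-8 m = 293 Å.

293 Å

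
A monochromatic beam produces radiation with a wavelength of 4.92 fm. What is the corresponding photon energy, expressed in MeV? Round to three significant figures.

252 MeV

Take h = 6.62607015e-34 J·s, c = 2.99792458e8 m/s, 1 eV = 1.602176634e-19 J.
First convert: λ = 4.92 fm = 4.92e-15 m.
For a photon E = hc/λ, so E = 4.037e-11 J.
Converting to MeV: E = 252.0 MeV ≈ 252 MeV.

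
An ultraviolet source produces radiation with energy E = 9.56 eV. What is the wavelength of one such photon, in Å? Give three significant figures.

Convert to SI: E = 9.56 eV = 1.5317 × 10^-18 J.
For a photon λ = hc/E, so λ = 1.297 × 10^-7 m.
Converting to Å: λ = 1297 Å ≈ 1300 Å.

1300 Å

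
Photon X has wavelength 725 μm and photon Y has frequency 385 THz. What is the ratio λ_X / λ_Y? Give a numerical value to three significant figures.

931

λ_X = 7.250e-4 m (from wavelength = 725 μm, via λ given directly).
λ_Y = 7.787e-7 m (from frequency = 385 THz, via λ = c/f).
Ratio = 7.250e-4 / 7.787e-7 = 931.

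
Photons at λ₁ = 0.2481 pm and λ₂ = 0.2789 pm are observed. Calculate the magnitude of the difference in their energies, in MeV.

0.552 MeV

Using E = hc/λ: E₁ = 8.0066·10^-13 J, E₂ = 7.1224·10^-13 J.
|ΔE| = |8.0066·10^-13 − 7.1224·10^-13| = 8.84·10^-14 J = 0.552 MeV.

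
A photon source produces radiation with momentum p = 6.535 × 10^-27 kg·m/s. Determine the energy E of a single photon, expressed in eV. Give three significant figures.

The photon relation is E = pc, giving E = 1.959 × 10^-18 J.
Converting to eV: E = 12.23 eV ≈ 12.2 eV.

12.2 eV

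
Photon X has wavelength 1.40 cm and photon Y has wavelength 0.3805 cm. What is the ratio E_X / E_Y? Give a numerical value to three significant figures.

E_X = 1.419e-23 J (from wavelength = 1.40 cm, via E = hc/λ).
E_Y = 5.221e-23 J (from wavelength = 0.3805 cm, via E = hc/λ).
Ratio = 1.419e-23 / 5.221e-23 = 0.272.

0.272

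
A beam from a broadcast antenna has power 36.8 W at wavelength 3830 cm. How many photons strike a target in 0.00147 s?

1.04 × 10^25 photons

Total energy: E_total = P·t = 36.8 × 0.00147 = 0.05410 J.
Per-photon energy: E = 5.187 × 10^-27 J.
N = E_total / E_photon = 1.04 × 10^25.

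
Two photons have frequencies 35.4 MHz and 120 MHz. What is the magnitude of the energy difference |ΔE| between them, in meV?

3.50e-4 meV

Using E = hf: E₁ = 2.346e-26 J, E₂ = 7.951e-26 J.
|ΔE| = |2.346e-26 − 7.951e-26| = 5.61e-26 J = 3.50e-4 meV.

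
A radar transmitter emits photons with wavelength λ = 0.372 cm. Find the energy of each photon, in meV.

First convert: λ = 0.372 cm = 0.00372 m.
For a photon E = hc/λ, so E = 5.340e-23 J.
Converting to meV: E = 0.3333 meV ≈ 0.333 meV.

0.333 meV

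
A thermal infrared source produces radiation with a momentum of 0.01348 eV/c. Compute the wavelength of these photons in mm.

0.0920 mm

Convert to SI: p = 0.01348 eV/c = 7.2041 × 10^-30 kg·m/s.
For a photon λ = h/p, so λ = 9.198 × 10^-5 m.
Converting to mm: λ = 0.09198 mm ≈ 0.0920 mm.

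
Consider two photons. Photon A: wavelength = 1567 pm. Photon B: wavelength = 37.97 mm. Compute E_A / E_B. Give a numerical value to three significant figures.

2.42 × 10^7

E_A = 1.268 × 10^-16 J (from wavelength = 1567 pm, via E = hc/λ).
E_B = 5.232 × 10^-24 J (from wavelength = 37.97 mm, via E = hc/λ).
Ratio = 1.268 × 10^-16 / 5.232 × 10^-24 = 2.42 × 10^7.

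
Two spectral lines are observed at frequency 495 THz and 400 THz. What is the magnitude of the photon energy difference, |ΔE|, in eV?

0.393 eV

Using E = hf: E₁ = 3.280e-19 J, E₂ = 2.650e-19 J.
|ΔE| = |3.280e-19 − 2.650e-19| = 6.29e-20 J = 0.393 eV.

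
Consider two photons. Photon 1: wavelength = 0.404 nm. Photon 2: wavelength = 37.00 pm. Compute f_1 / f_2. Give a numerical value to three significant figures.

0.0916

f_1 = 7.421·10^17 Hz (from wavelength = 0.404 nm, via f = c/λ).
f_2 = 8.102·10^18 Hz (from wavelength = 37.00 pm, via f = c/λ).
Ratio = 7.421·10^17 / 8.102·10^18 = 0.0916.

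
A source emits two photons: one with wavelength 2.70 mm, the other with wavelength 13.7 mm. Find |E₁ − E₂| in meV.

Using E = hc/λ: E₁ = 7.357e-23 J, E₂ = 1.450e-23 J.
|ΔE| = |7.357e-23 − 1.450e-23| = 5.91e-23 J = 0.369 meV.

0.369 meV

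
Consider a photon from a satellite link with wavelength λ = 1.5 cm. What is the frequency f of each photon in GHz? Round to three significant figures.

20.0 GHz

(c = 2.99792458·10^8 m/s.)
First convert: λ = 1.5 cm = 0.015 m.
Apply f = c/λ: f = 1.999·10^10 Hz.
Converting to GHz: f = 19.99 GHz ≈ 20.0 GHz.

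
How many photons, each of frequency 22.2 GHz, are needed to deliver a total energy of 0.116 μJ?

Per-photon energy: E = 1.471 × 10^-23 J (from frequency = 22.2 GHz).
N = E_total / E_photon = 1.16 × 10^-7 J / 1.471 × 10^-23 J = 7.89 × 10^15.

7.89 × 10^15 photons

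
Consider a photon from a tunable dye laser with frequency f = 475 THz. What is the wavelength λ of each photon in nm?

631 nm

First convert: f = 475 THz = 4.75 × 10^14 Hz.
The photon relation is λ = c/f, giving λ = 6.311 × 10^-7 m.
Converting to nm: λ = 631.1 nm ≈ 631 nm.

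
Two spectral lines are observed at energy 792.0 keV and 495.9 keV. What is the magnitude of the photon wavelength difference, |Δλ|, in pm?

0.935 pm

Using λ = hc/E: λ₁ = 1.5655 × 10^-12 m, λ₂ = 2.5002 × 10^-12 m.
|Δλ| = |1.5655 × 10^-12 − 2.5002 × 10^-12| = 9.35 × 10^-13 m = 0.935 pm.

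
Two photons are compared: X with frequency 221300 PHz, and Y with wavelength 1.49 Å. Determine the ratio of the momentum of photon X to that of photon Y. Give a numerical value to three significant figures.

p_X = 4.891 × 10^-22 kg·m/s (from frequency = 221300 PHz, via p = hf/c).
p_Y = 4.447 × 10^-24 kg·m/s (from wavelength = 1.49 Å, via p = h/λ).
Ratio = 4.891 × 10^-22 / 4.447 × 10^-24 = 110.

110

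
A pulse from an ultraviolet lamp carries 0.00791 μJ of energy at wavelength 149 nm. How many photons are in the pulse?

5.93 × 10^9 photons

Per-photon energy: E = 1.333 × 10^-18 J (from wavelength = 149 nm).
N = E_total / E_photon = 7.91 × 10^-9 J / 1.333 × 10^-18 J = 5.93 × 10^9.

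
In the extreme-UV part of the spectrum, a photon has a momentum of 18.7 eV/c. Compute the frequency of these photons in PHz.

4.52 PHz

First convert: p = 18.7 eV/c = 9.9938·10^-27 kg·m/s.
The photon relation is f = pc/h, giving f = 4.522·10^15 Hz.
Converting to PHz: f = 4.522 PHz ≈ 4.52 PHz.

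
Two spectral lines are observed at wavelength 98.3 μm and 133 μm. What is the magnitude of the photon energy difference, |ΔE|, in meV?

Using E = hc/λ: E₁ = 2.021e-21 J, E₂ = 1.494e-21 J.
|ΔE| = |2.021e-21 − 1.494e-21| = 5.27e-22 J = 3.29 meV.

3.29 meV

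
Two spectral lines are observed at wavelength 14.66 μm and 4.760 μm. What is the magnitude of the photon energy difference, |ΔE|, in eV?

0.176 eV

Using E = hc/λ: E₁ = 1.3550e-20 J, E₂ = 4.1732e-20 J.
|ΔE| = |1.3550e-20 − 4.1732e-20| = 2.82e-20 J = 0.176 eV.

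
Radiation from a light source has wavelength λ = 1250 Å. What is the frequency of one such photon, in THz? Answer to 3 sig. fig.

In SI units: λ = 1250 Å = 1.250 × 10^-7 m.
Apply f = c/λ: f = 2.398 × 10^15 Hz.
Converting to THz: f = 2398 THz ≈ 2400 THz.

2400 THz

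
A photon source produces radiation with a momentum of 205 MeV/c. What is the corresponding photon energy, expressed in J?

Take c = 2.99792458e8 m/s, 1 eV = 1.602176634e-19 J.
In SI units: p = 205 MeV/c = 1.0956e-19 kg·m/s.
Since E = pc for a photon, E = 3.284e-11 J.
So E ≈ 3.28e-11 J.

3.28e-11 J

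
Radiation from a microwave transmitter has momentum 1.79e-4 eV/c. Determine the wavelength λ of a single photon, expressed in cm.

Take h = 6.62607015e-34 J·s, c = 2.99792458e8 m/s, 1 eV = 1.602176634e-19 J.
In SI units: p = 1.79e-4 eV/c = 9.5663e-32 kg·m/s.
Apply λ = h/p: λ = 0.006926 m.
Converting to cm: λ = 0.6926 cm ≈ 0.693 cm.

0.693 cm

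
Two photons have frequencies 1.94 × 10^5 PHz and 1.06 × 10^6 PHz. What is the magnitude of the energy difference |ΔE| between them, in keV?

3580 keV

Using E = hf: E₁ = 1.285 × 10^-13 J, E₂ = 7.024 × 10^-13 J.
|ΔE| = |1.285 × 10^-13 − 7.024 × 10^-13| = 5.74 × 10^-13 J = 3580 keV.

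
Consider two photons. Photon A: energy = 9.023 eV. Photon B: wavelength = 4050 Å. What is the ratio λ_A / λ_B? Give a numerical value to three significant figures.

0.339

λ_A = 1.374e-7 m (from energy = 9.023 eV, via λ = hc/E).
λ_B = 4.050e-7 m (from wavelength = 4050 Å, via λ given directly).
Ratio = 1.374e-7 / 4.050e-7 = 0.339.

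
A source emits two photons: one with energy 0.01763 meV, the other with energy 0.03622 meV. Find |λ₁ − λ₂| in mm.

Using λ = hc/E: λ₁ = 0.070326 m, λ₂ = 0.034231 m.
|Δλ| = |0.070326 − 0.034231| = 0.0361 m = 36.1 mm.

36.1 mm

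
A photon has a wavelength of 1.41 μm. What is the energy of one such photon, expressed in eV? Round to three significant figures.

Use h = 6.62607015e-34 J·s, c = 2.99792458e8 m/s, 1 eV = 1.602176634e-19 J.
In SI units: λ = 1.41 μm = 1.41e-6 m.
Since E = hc/λ for a photon, E = 1.409e-19 J.
Converting to eV: E = 0.8793 eV ≈ 0.879 eV.

0.879 eV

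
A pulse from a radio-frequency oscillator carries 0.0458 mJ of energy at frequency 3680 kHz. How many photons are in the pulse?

1.88 × 10^22 photons

Per-photon energy: E = 2.438 × 10^-27 J (from frequency = 3680 kHz).
N = E_total / E_photon = 4.58 × 10^-5 J / 2.438 × 10^-27 J = 1.88 × 10^22.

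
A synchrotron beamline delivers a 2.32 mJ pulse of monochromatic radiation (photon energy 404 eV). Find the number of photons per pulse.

3.58·10^13 photons

Per-photon energy: E = 6.473·10^-17 J (from energy = 404 eV).
N = E_total / E_photon = 0.00232 J / 6.473·10^-17 J = 3.58·10^13.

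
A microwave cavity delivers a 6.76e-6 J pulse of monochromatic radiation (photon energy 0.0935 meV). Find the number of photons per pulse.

Per-photon energy: E = 1.498e-23 J (from energy = 0.0935 meV).
N = E_total / E_photon = 6.76e-6 J / 1.498e-23 J = 4.51e17.

4.51e17 photons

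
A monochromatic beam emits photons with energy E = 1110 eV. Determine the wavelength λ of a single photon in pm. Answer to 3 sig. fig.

1120 pm

First convert: E = 1110 eV = 1.7784e-16 J.
The photon relation is λ = hc/E, giving λ = 1.117e-9 m.
Converting to pm: λ = 1117 pm ≈ 1120 pm.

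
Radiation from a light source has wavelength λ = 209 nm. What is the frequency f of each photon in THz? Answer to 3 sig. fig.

In SI units: λ = 209 nm = 2.09·10^-7 m.
The photon relation is f = c/λ, giving f = 1.434·10^15 Hz.
Converting to THz: f = 1434 THz ≈ 1430 THz.

1430 THz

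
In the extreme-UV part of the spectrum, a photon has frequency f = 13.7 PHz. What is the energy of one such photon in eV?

Take h = 6.62607015e-34 J·s, 1 eV = 1.602176634e-19 J.
In SI units: f = 13.7 PHz = 1.37e16 Hz.
For a photon E = hf, so E = 9.078e-18 J.
Converting to eV: E = 56.66 eV ≈ 56.7 eV.

56.7 eV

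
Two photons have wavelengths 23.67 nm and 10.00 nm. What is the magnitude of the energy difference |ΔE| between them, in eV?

71.6 eV

Using E = hc/λ: E₁ = 8.3923e-18 J, E₂ = 1.9864e-17 J.
|ΔE| = |8.3923e-18 − 1.9864e-17| = 1.15e-17 J = 71.6 eV.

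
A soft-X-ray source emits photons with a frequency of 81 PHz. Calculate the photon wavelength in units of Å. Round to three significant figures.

In SI units: f = 81 PHz = 8.1e16 Hz.
Apply λ = c/f: λ = 3.701e-9 m.
Converting to Å: λ = 37.01 Å ≈ 37.0 Å.

37.0 Å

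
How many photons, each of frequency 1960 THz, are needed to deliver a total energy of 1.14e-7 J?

Per-photon energy: E = 1.299e-18 J (from frequency = 1960 THz).
N = E_total / E_photon = 1.14e-7 J / 1.299e-18 J = 8.78e10.

8.78e10 photons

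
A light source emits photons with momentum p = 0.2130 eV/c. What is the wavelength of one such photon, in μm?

5.82 μm

Use h = 6.62607015e-34 J·s, c = 2.99792458e8 m/s, 1 eV = 1.602176634e-19 J.
Convert to SI: p = 0.2130 eV/c = 1.1383e-28 kg·m/s.
The photon relation is λ = h/p, giving λ = 5.821e-6 m.
Converting to μm: λ = 5.821 μm ≈ 5.82 μm.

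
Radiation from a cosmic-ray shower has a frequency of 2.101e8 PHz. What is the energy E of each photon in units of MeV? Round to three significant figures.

869 MeV

(h = 6.62607015e-34 J·s, 1 eV = 1.602176634e-19 J.)
In SI units: f = 2.101e8 PHz = 2.101e23 Hz.
For a photon E = hf, so E = 1.392e-10 J.
Converting to MeV: E = 868.9 MeV ≈ 869 MeV.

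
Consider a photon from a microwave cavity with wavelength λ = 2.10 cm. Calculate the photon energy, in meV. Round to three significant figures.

0.0590 meV

Take h = 6.62607015e-34 J·s, c = 2.99792458e8 m/s, 1 eV = 1.602176634e-19 J.
In SI units: λ = 2.10 cm = 0.0210 m.
Apply E = hc/λ: E = 9.459e-24 J.
Converting to meV: E = 0.05904 meV ≈ 0.0590 meV.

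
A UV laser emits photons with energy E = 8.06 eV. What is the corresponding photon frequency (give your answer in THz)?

1950 THz

Convert to SI: E = 8.06 eV = 1.2914e-18 J.
Apply f = E/h: f = 1.949e15 Hz.
Converting to THz: f = 1949 THz ≈ 1950 THz.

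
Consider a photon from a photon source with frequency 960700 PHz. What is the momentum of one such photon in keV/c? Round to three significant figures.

3970 keV/c

Use h = 6.62607015·10^-34 J·s, c = 2.99792458·10^8 m/s, 1 eV = 1.602176634·10^-19 J.
In SI units: f = 960700 PHz = 9.607·10^20 Hz.
For a photon p = hf/c, so p = 2.123·10^-21 kg·m/s.
Converting to keV/c: p = 3973 keV/c ≈ 3970 keV/c.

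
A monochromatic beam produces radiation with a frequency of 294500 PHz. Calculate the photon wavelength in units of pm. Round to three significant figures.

Take c = 2.99792458 × 10^8 m/s.
Convert to SI: f = 294500 PHz = 2.945 × 10^20 Hz.
Since λ = c/f for a photon, λ = 1.018 × 10^-12 m.
Converting to pm: λ = 1.018 pm ≈ 1.02 pm.

1.02 pm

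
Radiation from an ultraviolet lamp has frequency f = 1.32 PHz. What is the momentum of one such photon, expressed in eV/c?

(h = 6.62607015e-34 J·s, c = 2.99792458e8 m/s, 1 eV = 1.602176634e-19 J.)
First convert: f = 1.32 PHz = 1.32e15 Hz.
For a photon p = hf/c, so p = 2.917e-27 kg·m/s.
Converting to eV/c: p = 5.459 eV/c ≈ 5.46 eV/c.

5.46 eV/c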